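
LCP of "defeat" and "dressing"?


Word 1: "defeat"
Word 2: "dressing"
Comparing from start:
  Pos 0: 'd' == 'd'
  Pos 1: 'e' != 'r' (stop)
LCP = "d" (length 1)


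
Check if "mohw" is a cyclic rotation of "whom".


Word: "whom", Candidate: "mohw"
Method: check if candidate is substring of word+word
"whomwhom" contains "mohw"? No
Is rotation = No


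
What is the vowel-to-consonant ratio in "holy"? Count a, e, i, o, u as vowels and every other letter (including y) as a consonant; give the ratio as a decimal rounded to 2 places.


Word: "holy"
Vowels (a,e,i,o,u): 1
Consonants: 3
Ratio = 1/3
= 0.33


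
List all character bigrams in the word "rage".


Word: "rage" (length 4)
Number of bigrams = 4 - 2 + 1 = 3
  Position 0: "ra"
  Position 1: "ag"
  Position 2: "ge"
Bigrams = "ra", "ag", "ge"


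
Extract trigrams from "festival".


Word: "festival" (length 8)
Number of trigrams = 8 - 3 + 1 = 6
  Position 0: "fes"
  Position 1: "est"
  Position 2: "sti"
  Position 3: "tiv"
  Position 4: "iva"
  Position 5: "val"
Trigrams = "fes", "est", "sti", "tiv", "iva", "val"


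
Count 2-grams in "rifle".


Word: "rifle" (length 5)
Number of 2-grams = length - 2 + 1 = 5 - 2 + 1
= 4


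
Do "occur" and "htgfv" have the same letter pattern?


Pattern of "occur": [0, 1, 1, 2, 3]
Pattern of "htgfv": [0, 1, 2, 3, 4]
Patterns do not match
Same pattern = No


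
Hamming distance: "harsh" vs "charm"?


Comparing character by character (same length = 5):
  Pos 0: 'h' vs 'c' !=
  Pos 1: 'a' vs 'h' !=
  Pos 2: 'r' vs 'a' !=
  Pos 3: 's' vs 'r' !=
  Pos 4: 'h' vs 'm' !=
Hamming distance = 5


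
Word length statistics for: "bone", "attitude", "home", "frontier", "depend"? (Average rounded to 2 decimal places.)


Lengths: "bone"=4, "attitude"=8, "home"=4, "frontier"=8, "depend"=6
Sum = 30, Count = 5
Average = 30/5 = 6.00
= avg=6.00, min=4, max=8


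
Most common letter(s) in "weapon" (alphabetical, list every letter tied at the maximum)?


Word: "weapon"
Letter counts:
  'a': 1
  'e': 1
  'n': 1
  'o': 1
  'p': 1
  'w': 1
Maximum count = 1
Most frequent = 'a', 'e', 'n', 'o', 'p', 'w' (1 time each)


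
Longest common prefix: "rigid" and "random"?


Word 1: "rigid"
Word 2: "random"
Comparing from start:
  Pos 0: 'r' == 'r'
  Pos 1: 'i' != 'a' (stop)
LCP = "r" (length 1)


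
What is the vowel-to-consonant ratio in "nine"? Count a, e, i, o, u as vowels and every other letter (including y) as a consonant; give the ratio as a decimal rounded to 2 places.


Word: "nine"
Vowels (a,e,i,o,u): 2
Consonants: 2
Ratio = 2/2
= 1.00


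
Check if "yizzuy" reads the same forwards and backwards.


Word: "yizzuy"
Reversed: "yuzziy"
Forward == Backward? yizzuy != yuzziy
Palindrome = No


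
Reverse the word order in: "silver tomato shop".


Original: "silver tomato shop"
Words (1..n): silver | tomato | shop
Reversed (n..1): shop | tomato | silver
Result = "shop tomato silver"


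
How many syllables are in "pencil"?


Word: "pencil"
Syllable breakdown: pen | cil
Counting: 2 parts
= 2 syllables


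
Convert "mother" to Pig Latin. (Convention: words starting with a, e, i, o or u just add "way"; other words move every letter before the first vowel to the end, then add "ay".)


Word: "mother"
Starts with consonant(s) → move to end, add 'ay'
Consonant cluster: "m"
Pig Latin = "othermay"


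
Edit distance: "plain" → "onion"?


Word 1: "plain" (length 5)
Word 2: "onion" (length 5)
One optimal edit sequence (insert/delete/substitute each cost 1):
  1. substitute 'p' -> 'o'  (+1)
  2. substitute 'l' -> 'n'  (+1)
  3. substitute 'a' -> 'i'  (+1)
  4. substitute 'i' -> 'o'  (+1)
  5. keep 'n'
Total edit operations: 4
Edit distance = 4


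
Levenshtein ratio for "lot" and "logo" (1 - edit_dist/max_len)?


Word 1: "lot" (length 3)
Word 2: "logo" (length 4)
One optimal edit sequence:
  1. keep 'l'
  2. keep 'o'
  3. insert 'g'  (+1)
  4. substitute 't' -> 'o'  (+1)
Edit distance = 2
Max length = max(3, 4) = 4
Similarity = 1 - 2/4
= 0.5000


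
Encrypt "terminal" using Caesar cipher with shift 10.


Word: "terminal"
Shift: 10
Each letter → (letter + shift) mod 26:
  't' (19) + 10 = 3 → 'd'
  'e' (4) + 10 = 14 → 'o'
  'r' (17) + 10 = 1 → 'b'
  'm' (12) + 10 = 22 → 'w'
  'i' (8) + 10 = 18 → 's'
  'n' (13) + 10 = 23 → 'x'
  'a' (0) + 10 = 10 → 'k'
  'l' (11) + 10 = 21 → 'v'
Result = "dobwsxkv"


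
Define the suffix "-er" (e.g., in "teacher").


Suffix: -er
Example: teacher (teach + -er)
Meaning = one who / more


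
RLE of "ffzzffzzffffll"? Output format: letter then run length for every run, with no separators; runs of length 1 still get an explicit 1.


String: "ffzzffzzffffll"
Scanning for consecutive runs:
  'f' x 2
  'z' x 2
  'f' x 2
  'z' x 2
  'f' x 4
  'l' x 2
RLE = "f2z2f2z2f4l2"


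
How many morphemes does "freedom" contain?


Word: "freedom"
Morphemes: free + -dom
Each morpheme carries meaning
= 2 morphemes


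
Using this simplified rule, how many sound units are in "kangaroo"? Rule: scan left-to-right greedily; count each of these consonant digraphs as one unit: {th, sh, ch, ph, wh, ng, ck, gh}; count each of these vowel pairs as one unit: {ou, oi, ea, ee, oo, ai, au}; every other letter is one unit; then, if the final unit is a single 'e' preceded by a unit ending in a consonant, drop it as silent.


Word: "kangaroo" (8 letters)
Left-to-right scan:
  1. 'k' (letter)
  2. 'a' (letter)
  3. 'ng' (digraph)
  4. 'a' (letter)
  5. 'r' (letter)
  6. 'oo' (vowel-pair)
Units from scan: 6
Sound units = 6 units


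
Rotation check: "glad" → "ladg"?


Word: "glad", Candidate: "ladg"
Method: check if candidate is substring of word+word
"gladglad" contains "ladg"? Yes
Is rotation = Yes


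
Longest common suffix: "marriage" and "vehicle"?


Word 1: "marriage"
Word 2: "vehicle"
Comparing from end:
  Pos -1: 'e' == 'e'
  Pos -2: 'g' != 'l' (stop)
LCS = "e" (length 1)


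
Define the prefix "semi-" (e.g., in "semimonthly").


Prefix: semi-
Example: semimonthly (semi- + monthly)
Meaning = half


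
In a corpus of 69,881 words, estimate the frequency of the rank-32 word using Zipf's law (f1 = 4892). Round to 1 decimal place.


Zipf's law: f(r) = f(1) / r
f(1) = 4892
f(32) = 4892 / 32
= 152.9 occurrences


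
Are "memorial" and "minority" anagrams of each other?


Word 1: "memorial" → sorted: aeilmmor
Word 2: "minority" → sorted: iimnorty
Same letters? aeilmmor != iimnorty
Anagram = No


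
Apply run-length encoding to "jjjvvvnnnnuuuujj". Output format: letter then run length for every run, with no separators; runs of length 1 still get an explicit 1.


String: "jjjvvvnnnnuuuujj"
Scanning for consecutive runs:
  'j' x 3
  'v' x 3
  'n' x 4
  'u' x 4
  'j' x 2
RLE = "j3v3n4u4j2"


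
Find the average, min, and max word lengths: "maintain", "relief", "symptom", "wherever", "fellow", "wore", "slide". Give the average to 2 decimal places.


Lengths: "maintain"=8, "relief"=6, "symptom"=7, "wherever"=8, "fellow"=6, "wore"=4, "slide"=5
Sum = 44, Count = 7
Average = 44/7 = 6.29
= avg=6.29, min=4, max=8


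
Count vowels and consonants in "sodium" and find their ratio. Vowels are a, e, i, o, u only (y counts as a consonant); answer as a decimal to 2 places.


Word: "sodium"
Vowels (a,e,i,o,u): 3
Consonants: 3
Ratio = 3/3
= 1.00


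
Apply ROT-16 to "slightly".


Word: "slightly"
Shift: 16
Each letter → (letter + shift) mod 26:
  's' (18) + 16 = 8 → 'i'
  'l' (11) + 16 = 1 → 'b'
  'i' (8) + 16 = 24 → 'y'
  'g' (6) + 16 = 22 → 'w'
  'h' (7) + 16 = 23 → 'x'
  't' (19) + 16 = 9 → 'j'
  'l' (11) + 16 = 1 → 'b'
  'y' (24) + 16 = 14 → 'o'
Result = "ibywxjbo"


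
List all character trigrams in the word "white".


Word: "white" (length 5)
Number of trigrams = 5 - 3 + 1 = 3
  Position 0: "whi"
  Position 1: "hit"
  Position 2: "ite"
Trigrams = "whi", "hit", "ite"


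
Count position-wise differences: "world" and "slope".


Comparing character by character (same length = 5):
  Pos 0: 'w' vs 's' !=
  Pos 1: 'o' vs 'l' !=
  Pos 2: 'r' vs 'o' !=
  Pos 3: 'l' vs 'p' !=
  Pos 4: 'd' vs 'e' !=
Hamming distance = 5


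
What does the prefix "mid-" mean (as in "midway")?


Prefix: mid-
Example: midway (mid- + way)
Meaning = middle


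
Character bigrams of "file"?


Word: "file" (length 4)
Number of bigrams = 4 - 2 + 1 = 3
  Position 0: "fi"
  Position 1: "il"
  Position 2: "le"
Bigrams = "fi", "il", "le"


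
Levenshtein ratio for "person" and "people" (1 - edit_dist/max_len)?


Word 1: "person" (length 6)
Word 2: "people" (length 6)
One optimal edit sequence:
  1. keep 'p'
  2. keep 'e'
  3. substitute 'r' -> 'o'  (+1)
  4. substitute 's' -> 'p'  (+1)
  5. substitute 'o' -> 'l'  (+1)
  6. substitute 'n' -> 'e'  (+1)
Edit distance = 4
Max length = max(6, 6) = 6
Similarity = 1 - 4/6
= 0.3333


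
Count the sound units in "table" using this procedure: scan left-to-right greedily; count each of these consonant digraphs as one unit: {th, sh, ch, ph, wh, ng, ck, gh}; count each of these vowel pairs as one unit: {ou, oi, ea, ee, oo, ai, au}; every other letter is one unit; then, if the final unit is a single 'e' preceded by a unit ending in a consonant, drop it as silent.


Word: "table" (5 letters)
Left-to-right scan:
  [1] 't' (letter)
  [2] 'a' (letter)
  [3] 'b' (letter)
  [4] 'l' (letter)
  [5] 'e' (letter)
Units from scan: 5
Final unit is 'e' after a consonant -> drop as silent (-1)
Sound units = 4 units


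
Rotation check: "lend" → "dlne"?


Word: "lend", Candidate: "dlne"
Method: check if candidate is substring of word+word
"lendlend" contains "dlne"? No
Is rotation = No


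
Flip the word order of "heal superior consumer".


Original: "heal superior consumer"
Words (1..n): heal | superior | consumer
Reversed (n..1): consumer | superior | heal
Result = "consumer superior heal"


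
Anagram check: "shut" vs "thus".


Word 1: "shut" → sorted: hstu
Word 2: "thus" → sorted: hstu
Same letters? hstu == hstu
Anagram = Yes


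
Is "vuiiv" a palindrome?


Word: "vuiiv"
Reversed: "viiuv"
Forward == Backward? vuiiv != viiuv
Palindrome = No


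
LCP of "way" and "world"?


Word 1: "way"
Word 2: "world"
Comparing from start:
  Pos 0: 'w' == 'w'
  Pos 1: 'a' != 'o' (stop)
LCP = "w" (length 1)


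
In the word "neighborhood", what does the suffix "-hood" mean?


Suffix: -hood
Example: neighborhood = neighbor + -hood
Meaning = state / condition


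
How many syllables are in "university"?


Word: "university"
Syllable breakdown: u | ni | ver | si | ty
Counting: 5 parts
= 5 syllables


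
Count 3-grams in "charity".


Word: "charity" (length 7)
Number of 3-grams = length - 3 + 1 = 7 - 3 + 1
= 5


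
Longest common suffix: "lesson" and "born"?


Word 1: "lesson"
Word 2: "born"
Comparing from end:
  Pos -1: 'n' == 'n'
  Pos -2: 'o' != 'r' (stop)
LCS = "n" (length 1)


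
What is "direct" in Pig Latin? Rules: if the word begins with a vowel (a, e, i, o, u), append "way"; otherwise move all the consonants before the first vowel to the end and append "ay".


Word: "direct"
Starts with consonant(s) → move to end, add 'ay'
Consonant cluster: "d"
Pig Latin = "irectday"


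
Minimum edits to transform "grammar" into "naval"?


Word 1: "grammar" (length 7)
Word 2: "naval" (length 5)
One optimal edit sequence (insert/delete/substitute each cost 1):
  1. delete 'g'  (+1)
  2. substitute 'r' -> 'n'  (+1)
  3. keep 'a'
  4. delete 'm'  (+1)
  5. substitute 'm' -> 'v'  (+1)
  6. keep 'a'
  7. substitute 'r' -> 'l'  (+1)
Total edit operations: 5
Edit distance = 5


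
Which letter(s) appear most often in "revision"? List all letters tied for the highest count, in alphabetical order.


Word: "revision"
Letter counts:
  'e': 1
  'i': 2
  'n': 1
  'o': 1
  'r': 1
  's': 1
  'v': 1
Maximum count = 2
Most frequent = 'i' (2 times each)


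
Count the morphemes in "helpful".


Word: "helpful"
Morphemes: help / -ful
Each morpheme carries meaning
= 2 morphemes


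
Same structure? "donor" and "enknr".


Pattern of "donor": [0, 1, 2, 1, 3]
Pattern of "enknr": [0, 1, 2, 1, 3]
Patterns match
Same pattern = Yes


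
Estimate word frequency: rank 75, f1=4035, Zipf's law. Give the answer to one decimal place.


Zipf's law: f(r) = f(1) / r
f(1) = 4035
f(75) = 4035 / 75
= 53.8 occurrences


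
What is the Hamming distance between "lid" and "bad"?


Comparing character by character (same length = 3):
  Pos 0: 'l' vs 'b' !=
  Pos 1: 'i' vs 'a' !=
  Pos 2: 'd' vs 'd' =
Hamming distance = 2


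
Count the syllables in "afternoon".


Word: "afternoon"
Syllable breakdown: af · ter · noon
Counting: 3 parts
= 3 syllables


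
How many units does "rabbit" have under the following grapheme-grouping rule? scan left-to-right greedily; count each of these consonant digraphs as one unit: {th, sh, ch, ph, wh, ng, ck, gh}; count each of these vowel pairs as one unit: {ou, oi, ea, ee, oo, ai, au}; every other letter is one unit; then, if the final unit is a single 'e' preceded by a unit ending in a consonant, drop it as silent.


Word: "rabbit" (6 letters)
Left-to-right scan:
  1. 'r' (letter)
  2. 'a' (letter)
  3. 'b' (letter)
  4. 'b' (letter)
  5. 'i' (letter)
  6. 't' (letter)
Units from scan: 6
Sound units = 6 units


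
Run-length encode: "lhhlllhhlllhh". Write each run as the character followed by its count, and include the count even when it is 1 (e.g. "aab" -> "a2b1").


String: "lhhlllhhlllhh"
Scanning for consecutive runs:
  'l' x 1
  'h' x 2
  'l' x 3
  'h' x 2
  'l' x 3
  'h' x 2
RLE = "l1h2l3h2l3h2"


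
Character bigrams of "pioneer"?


Word: "pioneer" (length 7)
Number of bigrams = 7 - 2 + 1 = 6
  Position 0: "pi"
  Position 1: "io"
  Position 2: "on"
  Position 3: "ne"
  Position 4: "ee"
  Position 5: "er"
Bigrams = "pi", "io", "on", "ne", "ee", "er"


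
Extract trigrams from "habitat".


Word: "habitat" (length 7)
Number of trigrams = 7 - 3 + 1 = 5
  Position 0: "hab"
  Position 1: "abi"
  Position 2: "bit"
  Position 3: "ita"
  Position 4: "tat"
Trigrams = "hab", "abi", "bit", "ita", "tat"


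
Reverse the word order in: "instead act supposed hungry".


Original: "instead act supposed hungry"
Words (1..n): instead | act | supposed | hungry
Reversed (n..1): hungry | supposed | act | instead
Result = "hungry supposed act instead"


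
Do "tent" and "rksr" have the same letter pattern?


Pattern of "tent": [0, 1, 2, 0]
Pattern of "rksr": [0, 1, 2, 0]
Patterns match
Same pattern = Yes


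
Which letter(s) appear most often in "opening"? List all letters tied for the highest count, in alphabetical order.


Word: "opening"
Letter counts:
  'e': 1
  'g': 1
  'i': 1
  'n': 2
  'o': 1
  'p': 1
Maximum count = 2
Most frequent = 'n' (2 times each)


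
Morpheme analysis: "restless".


Word: "restless"
Morphemes: rest / -less
Each morpheme carries meaning
= 2 morphemes


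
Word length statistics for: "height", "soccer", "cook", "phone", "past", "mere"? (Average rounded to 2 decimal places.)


Lengths: "height"=6, "soccer"=6, "cook"=4, "phone"=5, "past"=4, "mere"=4
Sum = 29, Count = 6
Average = 29/6 = 4.83
= avg=4.83, min=4, max=6


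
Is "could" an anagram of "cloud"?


Word 1: "cloud" → sorted: cdlou
Word 2: "could" → sorted: cdlou
Same letters? cdlou == cdlou
Anagram = Yes


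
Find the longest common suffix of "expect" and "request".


Word 1: "expect"
Word 2: "request"
Comparing from end:
  Pos -1: 't' == 't'
  Pos -2: 'c' != 's' (stop)
LCS = "t" (length 1)


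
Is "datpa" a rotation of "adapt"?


Word: "adapt", Candidate: "datpa"
Method: check if candidate is substring of word+word
"adaptadapt" contains "datpa"? No
Is rotation = No


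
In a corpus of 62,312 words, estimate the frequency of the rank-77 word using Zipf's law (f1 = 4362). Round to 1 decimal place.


Zipf's law: f(r) = f(1) / r
f(1) = 4362
f(77) = 4362 / 77
= 56.6 occurrences


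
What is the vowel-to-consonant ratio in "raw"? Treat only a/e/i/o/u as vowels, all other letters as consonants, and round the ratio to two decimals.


Word: "raw"
Vowels (a,e,i,o,u): 1
Consonants: 2
Ratio = 1/2
= 0.50


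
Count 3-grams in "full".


Word: "full" (length 4)
Number of 3-grams = length - 3 + 1 = 4 - 3 + 1
= 2


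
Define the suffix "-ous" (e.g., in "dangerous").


Suffix: -ous
Example: dangerous = danger + -ous
Meaning = having quality of


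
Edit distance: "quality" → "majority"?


Word 1: "quality" (length 7)
Word 2: "majority" (length 8)
One optimal edit sequence (insert/delete/substitute each cost 1):
  1. insert 'm'  (+1)
  2. substitute 'q' -> 'a'  (+1)
  3. substitute 'u' -> 'j'  (+1)
  4. substitute 'a' -> 'o'  (+1)
  5. substitute 'l' -> 'r'  (+1)
  6. keep 'i'
  7. keep 't'
  8. keep 'y'
Total edit operations: 5
Edit distance = 5


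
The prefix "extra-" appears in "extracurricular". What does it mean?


Prefix: extra-
Example: extracurricular (extra- + curricular)
Meaning = beyond


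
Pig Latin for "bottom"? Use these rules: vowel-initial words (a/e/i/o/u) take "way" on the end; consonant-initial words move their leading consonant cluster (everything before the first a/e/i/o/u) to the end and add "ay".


Word: "bottom"
Starts with consonant(s) → move to end, add 'ay'
Consonant cluster: "b"
Pig Latin = "ottombay"


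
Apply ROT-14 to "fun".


Word: "fun"
Shift: 14
Each letter → (letter + shift) mod 26:
  'f' (5) + 14 = 19 → 't'
  'u' (20) + 14 = 8 → 'i'
  'n' (13) + 14 = 1 → 'b'
Result = "tib"


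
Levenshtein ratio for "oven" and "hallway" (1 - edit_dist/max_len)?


Word 1: "oven" (length 4)
Word 2: "hallway" (length 7)
One optimal edit sequence:
  1. insert 'h'  (+1)
  2. insert 'a'  (+1)
  3. insert 'l'  (+1)
  4. substitute 'o' -> 'l'  (+1)
  5. substitute 'v' -> 'w'  (+1)
  6. substitute 'e' -> 'a'  (+1)
  7. substitute 'n' -> 'y'  (+1)
Edit distance = 7
Max length = max(4, 7) = 7
Similarity = 1 - 7/7
= 0.0000


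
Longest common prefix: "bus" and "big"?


Word 1: "bus"
Word 2: "big"
Comparing from start:
  Pos 0: 'b' == 'b'
  Pos 1: 'u' != 'i' (stop)
LCP = "b" (length 1)


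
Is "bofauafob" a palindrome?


Word: "bofauafob"
Reversed: "bofauafob"
Forward == Backward? bofauafob == bofauafob
Palindrome = Yes


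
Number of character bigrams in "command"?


Word: "command" (length 7)
Number of 2-grams = length - 2 + 1 = 7 - 2 + 1
= 6


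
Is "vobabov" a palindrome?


Word: "vobabov"
Reversed: "vobabov"
Forward == Backward? vobabov == vobabov
Palindrome = Yes


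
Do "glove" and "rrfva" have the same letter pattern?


Pattern of "glove": [0, 1, 2, 3, 4]
Pattern of "rrfva": [0, 0, 1, 2, 3]
Patterns do not match
Same pattern = No


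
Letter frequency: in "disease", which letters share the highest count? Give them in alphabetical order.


Word: "disease"
Letter counts:
  'a': 1
  'd': 1
  'e': 2
  'i': 1
  's': 2
Maximum count = 2
Most frequent = 'e', 's' (2 times each)


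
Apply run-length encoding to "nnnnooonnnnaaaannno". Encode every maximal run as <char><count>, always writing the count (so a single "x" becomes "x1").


String: "nnnnooonnnnaaaannno"
Scanning for consecutive runs:
  'n' x 4
  'o' x 3
  'n' x 4
  'a' x 4
  'n' x 3
  'o' x 1
RLE = "n4o3n4a4n3o1"


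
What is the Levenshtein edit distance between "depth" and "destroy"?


Word 1: "depth" (length 5)
Word 2: "destroy" (length 7)
One optimal edit sequence (insert/delete/substitute each cost 1):
  1. keep 'd'
  2. keep 'e'
  3. substitute 'p' -> 's'  (+1)
  4. keep 't'
  5. insert 'r'  (+1)
  6. insert 'o'  (+1)
  7. substitute 'h' -> 'y'  (+1)
Total edit operations: 4
Edit distance = 4


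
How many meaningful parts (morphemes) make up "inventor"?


Word: "inventor"
Morphemes: invent | -or
Each morpheme carries meaning
= 2 morphemes


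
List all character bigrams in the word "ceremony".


Word: "ceremony" (length 8)
Number of bigrams = 8 - 2 + 1 = 7
  Position 0: "ce"
  Position 1: "er"
  Position 2: "re"
  Position 3: "em"
  Position 4: "mo"
  Position 5: "on"
  Position 6: "ny"
Bigrams = "ce", "er", "re", "em", "mo", "on", "ny"


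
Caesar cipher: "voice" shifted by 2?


Word: "voice"
Shift: 2
Each letter → (letter + shift) mod 26:
  'v' (21) + 2 = 23 → 'x'
  'o' (14) + 2 = 16 → 'q'
  'i' (8) + 2 = 10 → 'k'
  'c' (2) + 2 = 4 → 'e'
  'e' (4) + 2 = 6 → 'g'
Result = "xqkeg"


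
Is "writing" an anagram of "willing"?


Word 1: "willing" → sorted: giillnw
Word 2: "writing" → sorted: giinrtw
Same letters? giillnw != giinrtw
Anagram = No


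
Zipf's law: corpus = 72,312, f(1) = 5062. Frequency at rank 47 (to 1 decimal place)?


Zipf's law: f(r) = f(1) / r
f(1) = 5062
f(47) = 5062 / 47
= 107.7 occurrences


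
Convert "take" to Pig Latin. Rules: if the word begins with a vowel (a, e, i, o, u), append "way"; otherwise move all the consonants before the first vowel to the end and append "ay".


Word: "take"
Starts with consonant(s) → move to end, add 'ay'
Consonant cluster: "t"
Pig Latin = "aketay"


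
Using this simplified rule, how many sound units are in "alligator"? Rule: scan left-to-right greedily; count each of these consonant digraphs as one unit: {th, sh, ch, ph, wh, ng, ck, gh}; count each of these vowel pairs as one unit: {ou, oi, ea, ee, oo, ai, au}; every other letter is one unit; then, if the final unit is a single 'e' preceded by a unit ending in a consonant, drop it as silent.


Word: "alligator" (9 letters)
Left-to-right scan:
  1. 'a' (letter)
  2. 'l' (letter)
  3. 'l' (letter)
  4. 'i' (letter)
  5. 'g' (letter)
  6. 'a' (letter)
  7. 't' (letter)
  8. 'o' (letter)
  9. 'r' (letter)
Units from scan: 9
Sound units = 9 units


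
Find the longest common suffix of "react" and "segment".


Word 1: "react"
Word 2: "segment"
Comparing from end:
  Pos -1: 't' == 't'
  Pos -2: 'c' != 'n' (stop)
LCS = "t" (length 1)


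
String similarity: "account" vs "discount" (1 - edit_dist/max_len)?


Word 1: "account" (length 7)
Word 2: "discount" (length 8)
One optimal edit sequence:
  1. insert 'd'  (+1)
  2. substitute 'a' -> 'i'  (+1)
  3. substitute 'c' -> 's'  (+1)
  4. keep 'c'
  5. keep 'o'
  6. keep 'u'
  7. keep 'n'
  8. keep 't'
Edit distance = 3
Max length = max(7, 8) = 8
Similarity = 1 - 3/8
= 0.6250


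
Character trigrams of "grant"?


Word: "grant" (length 5)
Number of trigrams = 5 - 3 + 1 = 3
  Position 0: "gra"
  Position 1: "ran"
  Position 2: "ant"
Trigrams = "gra", "ran", "ant"


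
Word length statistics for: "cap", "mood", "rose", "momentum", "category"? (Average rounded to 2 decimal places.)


Lengths: "cap"=3, "mood"=4, "rose"=4, "momentum"=8, "category"=8
Sum = 27, Count = 5
Average = 27/5 = 5.40
= avg=5.40, min=3, max=8


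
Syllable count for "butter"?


Word: "butter"
Syllable breakdown: but-ter
Counting: 2 parts
= 2 syllables


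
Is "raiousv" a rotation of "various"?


Word: "various", Candidate: "raiousv"
Method: check if candidate is substring of word+word
"variousvarious" contains "raiousv"? No
Is rotation = No


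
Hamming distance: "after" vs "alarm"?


Comparing character by character (same length = 5):
  Pos 0: 'a' vs 'a' =
  Pos 1: 'f' vs 'l' !=
  Pos 2: 't' vs 'a' !=
  Pos 3: 'e' vs 'r' !=
  Pos 4: 'r' vs 'm' !=
Hamming distance = 4


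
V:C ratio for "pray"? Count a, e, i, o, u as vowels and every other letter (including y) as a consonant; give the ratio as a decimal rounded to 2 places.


Word: "pray"
Vowels (a,e,i,o,u): 1
Consonants: 3
Ratio = 1/3
= 0.33


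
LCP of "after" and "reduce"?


Word 1: "after"
Word 2: "reduce"
Comparing from start:
  Pos 0: 'a' != 'r' (stop)
LCP = "" (length 0)


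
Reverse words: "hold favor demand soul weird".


Original: "hold favor demand soul weird"
Words (1..n): hold | favor | demand | soul | weird
Reversed (n..1): weird | soul | demand | favor | hold
Result = "weird soul demand favor hold"


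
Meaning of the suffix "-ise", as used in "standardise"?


Suffix: -ise
Example: standardise (standard + -ise)
Meaning = to make


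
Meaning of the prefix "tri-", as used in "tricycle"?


Prefix: tri-
Example: tricycle (tri- + cycle)
Meaning = three


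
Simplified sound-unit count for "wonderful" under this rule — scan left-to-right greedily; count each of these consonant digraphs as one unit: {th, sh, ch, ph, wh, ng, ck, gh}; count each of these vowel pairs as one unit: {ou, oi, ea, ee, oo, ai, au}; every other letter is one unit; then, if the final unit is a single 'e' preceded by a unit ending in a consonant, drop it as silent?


Word: "wonderful" (9 letters)
Left-to-right scan:
  (1) 'w' (letter)
  (2) 'o' (letter)
  (3) 'n' (letter)
  (4) 'd' (letter)
  (5) 'e' (letter)
  (6) 'r' (letter)
  (7) 'f' (letter)
  (8) 'u' (letter)
  (9) 'l' (letter)
Units from scan: 9
Sound units = 9 units


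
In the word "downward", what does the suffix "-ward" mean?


Suffix: -ward
As in: downward -> down + -ward
Meaning = in the direction of


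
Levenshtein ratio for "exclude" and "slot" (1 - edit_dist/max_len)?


Word 1: "exclude" (length 7)
Word 2: "slot" (length 4)
One optimal edit sequence:
  1. delete 'e'  (+1)
  2. delete 'x'  (+1)
  3. substitute 'c' -> 's'  (+1)
  4. keep 'l'
  5. delete 'u'  (+1)
  6. substitute 'd' -> 'o'  (+1)
  7. substitute 'e' -> 't'  (+1)
Edit distance = 6
Max length = max(7, 4) = 7
Similarity = 1 - 6/7
= 0.1429


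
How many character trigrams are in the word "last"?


Word: "last" (length 4)
Number of 3-grams = length - 3 + 1 = 4 - 3 + 1
= 2


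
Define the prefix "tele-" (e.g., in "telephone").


Prefix: tele-
Example: telephone (tele- + phone)
Meaning = distant


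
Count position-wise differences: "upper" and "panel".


Comparing character by character (same length = 5):
  Pos 0: 'u' vs 'p' !=
  Pos 1: 'p' vs 'a' !=
  Pos 2: 'p' vs 'n' !=
  Pos 3: 'e' vs 'e' =
  Pos 4: 'r' vs 'l' !=
Hamming distance = 4


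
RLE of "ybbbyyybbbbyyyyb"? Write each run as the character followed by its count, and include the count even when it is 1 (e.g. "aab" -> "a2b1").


String: "ybbbyyybbbbyyyyb"
Scanning for consecutive runs:
  'y' x 1
  'b' x 3
  'y' x 3
  'b' x 4
  'y' x 4
  'b' x 1
RLE = "y1b3y3b4y4b1"


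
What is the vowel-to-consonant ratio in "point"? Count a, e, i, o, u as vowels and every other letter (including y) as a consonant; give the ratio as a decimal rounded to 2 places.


Word: "point"
Vowels (a,e,i,o,u): 2
Consonants: 3
Ratio = 2/3
= 0.67


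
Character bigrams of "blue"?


Word: "blue" (length 4)
Number of bigrams = 4 - 2 + 1 = 3
  Position 0: "bl"
  Position 1: "lu"
  Position 2: "ue"
Bigrams = "bl", "lu", "ue"


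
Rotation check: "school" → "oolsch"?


Word: "school", Candidate: "oolsch"
Method: check if candidate is substring of word+word
"schoolschool" contains "oolsch"? Yes
Is rotation = Yes


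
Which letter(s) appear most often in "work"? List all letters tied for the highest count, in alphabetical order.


Word: "work"
Letter counts:
  'k': 1
  'o': 1
  'r': 1
  'w': 1
Maximum count = 1
Most frequent = 'k', 'o', 'r', 'w' (1 time each)


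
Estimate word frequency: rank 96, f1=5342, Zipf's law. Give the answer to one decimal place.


Zipf's law: f(r) = f(1) / r
f(1) = 5342
f(96) = 5342 / 96
= 55.6 occurrences


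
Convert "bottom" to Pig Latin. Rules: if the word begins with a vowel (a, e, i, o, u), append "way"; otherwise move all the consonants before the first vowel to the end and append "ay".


Word: "bottom"
Starts with consonant(s) → move to end, add 'ay'
Consonant cluster: "b"
Pig Latin = "ottombay"


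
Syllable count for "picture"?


Word: "picture"
Syllable breakdown: pic / ture
Counting: 2 parts
= 2 syllables


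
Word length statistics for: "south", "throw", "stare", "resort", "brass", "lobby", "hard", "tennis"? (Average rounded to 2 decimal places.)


Lengths: "south"=5, "throw"=5, "stare"=5, "resort"=6, "brass"=5, "lobby"=5, "hard"=4, "tennis"=6
Sum = 41, Count = 8
Average = 41/8 = 5.13
= avg=5.13, min=4, max=6


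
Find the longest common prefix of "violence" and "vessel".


Word 1: "violence"
Word 2: "vessel"
Comparing from start:
  Pos 0: 'v' == 'v'
  Pos 1: 'i' != 'e' (stop)
LCP = "v" (length 1)


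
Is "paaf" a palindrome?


Word: "paaf"
Reversed: "faap"
Forward == Backward? paaf != faap
Palindrome = No


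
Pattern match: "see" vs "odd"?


Pattern of "see": [0, 1, 1]
Pattern of "odd": [0, 1, 1]
Patterns match
Same pattern = Yes


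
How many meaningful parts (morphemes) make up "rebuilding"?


Word: "rebuilding"
Morphemes: re- / build / -ing
Each morpheme carries meaning
= 3 morphemes


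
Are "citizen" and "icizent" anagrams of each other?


Word 1: "citizen" → sorted: ceiintz
Word 2: "icizent" → sorted: ceiintz
Same letters? ceiintz == ceiintz
Anagram = Yes


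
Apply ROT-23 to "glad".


Word: "glad"
Shift: 23
Each letter → (letter + shift) mod 26:
  'g' (6) + 23 = 3 → 'd'
  'l' (11) + 23 = 8 → 'i'
  'a' (0) + 23 = 23 → 'x'
  'd' (3) + 23 = 0 → 'a'
Result = "dixa"


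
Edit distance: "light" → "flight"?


Word 1: "light" (length 5)
Word 2: "flight" (length 6)
One optimal edit sequence (insert/delete/substitute each cost 1):
  1. insert 'f'  (+1)
  2. keep 'l'
  3. keep 'i'
  4. keep 'g'
  5. keep 'h'
  6. keep 't'
Total edit operations: 1
Edit distance = 1


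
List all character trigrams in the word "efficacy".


Word: "efficacy" (length 8)
Number of trigrams = 8 - 3 + 1 = 6
  Position 0: "eff"
  Position 1: "ffi"
  Position 2: "fic"
  Position 3: "ica"
  Position 4: "cac"
  Position 5: "acy"
Trigrams = "eff", "ffi", "fic", "ica", "cac", "acy"


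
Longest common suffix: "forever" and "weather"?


Word 1: "forever"
Word 2: "weather"
Comparing from end:
  Pos -1: 'r' == 'r'
  Pos -2: 'e' == 'e'
  Pos -3: 'v' != 'h' (stop)
LCS = "er" (length 2)


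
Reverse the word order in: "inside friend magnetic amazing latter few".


Original: "inside friend magnetic amazing latter few"
Words (1..n): inside | friend | magnetic | amazing | latter | few
Reversed (n..1): few | latter | amazing | magnetic | friend | inside
Result = "few latter amazing magnetic friend inside"


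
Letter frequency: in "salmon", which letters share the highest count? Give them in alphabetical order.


Word: "salmon"
Letter counts:
  'a': 1
  'l': 1
  'm': 1
  'n': 1
  'o': 1
  's': 1
Maximum count = 1
Most frequent = 'a', 'l', 'm', 'n', 'o', 's' (1 time each)


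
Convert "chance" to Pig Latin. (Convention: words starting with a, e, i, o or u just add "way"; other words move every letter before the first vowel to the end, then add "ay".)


Word: "chance"
Starts with consonant(s) → move to end, add 'ay'
Consonant cluster: "ch"
Pig Latin = "ancechay"


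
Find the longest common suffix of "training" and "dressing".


Word 1: "training"
Word 2: "dressing"
Comparing from end:
  Pos -1: 'g' == 'g'
  Pos -2: 'n' == 'n'
  Pos -3: 'i' == 'i'
  Pos -4: 'n' != 's' (stop)
LCS = "ing" (length 3)


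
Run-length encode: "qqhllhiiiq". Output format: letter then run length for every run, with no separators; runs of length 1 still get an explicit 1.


String: "qqhllhiiiq"
Scanning for consecutive runs:
  'q' x 2
  'h' x 1
  'l' x 2
  'h' x 1
  'i' x 3
  'q' x 1
RLE = "q2h1l2h1i3q1"


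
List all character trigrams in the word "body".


Word: "body" (length 4)
Number of trigrams = 4 - 3 + 1 = 2
  Position 0: "bod"
  Position 1: "ody"
Trigrams = "bod", "ody"


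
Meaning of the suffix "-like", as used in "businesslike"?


Suffix: -like
Example: businesslike (business + -like)
Meaning = resembling


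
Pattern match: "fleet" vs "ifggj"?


Pattern of "fleet": [0, 1, 2, 2, 3]
Pattern of "ifggj": [0, 1, 2, 2, 3]
Patterns match
Same pattern = Yes


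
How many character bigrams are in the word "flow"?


Word: "flow" (length 4)
Number of 2-grams = length - 2 + 1 = 4 - 2 + 1
= 3


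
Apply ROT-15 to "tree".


Word: "tree"
Shift: 15
Each letter → (letter + shift) mod 26:
  't' (19) + 15 = 8 → 'i'
  'r' (17) + 15 = 6 → 'g'
  'e' (4) + 15 = 19 → 't'
  'e' (4) + 15 = 19 → 't'
Result = "igtt"


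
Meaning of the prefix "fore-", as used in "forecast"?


Prefix: fore-
Example: forecast (fore- + cast)
Meaning = before


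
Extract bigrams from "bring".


Word: "bring" (length 5)
Number of bigrams = 5 - 2 + 1 = 4
  Position 0: "br"
  Position 1: "ri"
  Position 2: "in"
  Position 3: "ng"
Bigrams = "br", "ri", "in", "ng"


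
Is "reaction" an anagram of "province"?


Word 1: "province" → sorted: ceinoprv
Word 2: "reaction" → sorted: aceinort
Same letters? ceinoprv != aceinort
Anagram = No


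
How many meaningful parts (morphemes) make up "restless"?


Word: "restless"
Morphemes: rest + -less
Each morpheme carries meaning
= 2 morphemes


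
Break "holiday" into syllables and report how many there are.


Word: "holiday"
Syllable breakdown: hol | i | day
Counting: 3 parts
= 3 syllables


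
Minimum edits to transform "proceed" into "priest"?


Word 1: "proceed" (length 7)
Word 2: "priest" (length 6)
One optimal edit sequence (insert/delete/substitute each cost 1):
  1. keep 'p'
  2. keep 'r'
  3. delete 'o'  (+1)
  4. substitute 'c' -> 'i'  (+1)
  5. keep 'e'
  6. substitute 'e' -> 's'  (+1)
  7. substitute 'd' -> 't'  (+1)
Total edit operations: 4
Edit distance = 4


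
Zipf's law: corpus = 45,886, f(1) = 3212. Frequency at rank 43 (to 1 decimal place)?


Zipf's law: f(r) = f(1) / r
f(1) = 3212
f(43) = 3212 / 43
= 74.7 occurrences


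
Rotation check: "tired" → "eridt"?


Word: "tired", Candidate: "eridt"
Method: check if candidate is substring of word+word
"tiredtired" contains "eridt"? No
Is rotation = No


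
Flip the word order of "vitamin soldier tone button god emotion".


Original: "vitamin soldier tone button god emotion"
Words (1..n): vitamin | soldier | tone | button | god | emotion
Reversed (n..1): emotion | god | button | tone | soldier | vitamin
Result = "emotion god button tone soldier vitamin"


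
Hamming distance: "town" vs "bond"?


Comparing character by character (same length = 4):
  Pos 0: 't' vs 'b' !=
  Pos 1: 'o' vs 'o' =
  Pos 2: 'w' vs 'n' !=
  Pos 3: 'n' vs 'd' !=
Hamming distance = 3


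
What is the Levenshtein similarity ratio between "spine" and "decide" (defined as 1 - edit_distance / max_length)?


Word 1: "spine" (length 5)
Word 2: "decide" (length 6)
One optimal edit sequence:
  1. insert 'd'  (+1)
  2. substitute 's' -> 'e'  (+1)
  3. substitute 'p' -> 'c'  (+1)
  4. keep 'i'
  5. substitute 'n' -> 'd'  (+1)
  6. keep 'e'
Edit distance = 4
Max length = max(5, 6) = 6
Similarity = 1 - 4/6
= 0.3333


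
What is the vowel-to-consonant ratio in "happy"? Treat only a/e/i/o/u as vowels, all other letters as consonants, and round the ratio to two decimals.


Word: "happy"
Vowels (a,e,i,o,u): 1
Consonants: 4
Ratio = 1/4
= 0.25


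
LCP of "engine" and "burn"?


Word 1: "engine"
Word 2: "burn"
Comparing from start:
  Pos 0: 'e' != 'b' (stop)
LCP = "" (length 0)


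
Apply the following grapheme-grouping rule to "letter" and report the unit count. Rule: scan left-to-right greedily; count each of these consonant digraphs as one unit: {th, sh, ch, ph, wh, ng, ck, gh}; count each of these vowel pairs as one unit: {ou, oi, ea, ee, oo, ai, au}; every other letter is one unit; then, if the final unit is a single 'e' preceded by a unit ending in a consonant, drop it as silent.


Word: "letter" (6 letters)
Left-to-right scan:
  [1] 'l' (letter)
  [2] 'e' (letter)
  [3] 't' (letter)
  [4] 't' (letter)
  [5] 'e' (letter)
  [6] 'r' (letter)
Units from scan: 6
Sound units = 6 units


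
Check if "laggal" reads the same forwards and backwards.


Word: "laggal"
Reversed: "laggal"
Forward == Backward? laggal == laggal
Palindrome = Yes


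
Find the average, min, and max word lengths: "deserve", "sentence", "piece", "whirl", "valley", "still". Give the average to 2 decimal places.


Lengths: "deserve"=7, "sentence"=8, "piece"=5, "whirl"=5, "valley"=6, "still"=5
Sum = 36, Count = 6
Average = 36/6 = 6.00
= avg=6.00, min=5, max=8


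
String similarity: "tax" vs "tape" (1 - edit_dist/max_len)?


Word 1: "tax" (length 3)
Word 2: "tape" (length 4)
One optimal edit sequence:
  1. keep 't'
  2. keep 'a'
  3. insert 'p'  (+1)
  4. substitute 'x' -> 'e'  (+1)
Edit distance = 2
Max length = max(3, 4) = 4
Similarity = 1 - 2/4
= 0.5000


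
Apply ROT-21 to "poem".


Word: "poem"
Shift: 21
Each letter → (letter + shift) mod 26:
  'p' (15) + 21 = 10 → 'k'
  'o' (14) + 21 = 9 → 'j'
  'e' (4) + 21 = 25 → 'z'
  'm' (12) + 21 = 7 → 'h'
Result = "kjzh"


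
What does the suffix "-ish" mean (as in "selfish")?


Suffix: -ish
Example: selfish (self + -ish)
Meaning = somewhat / having the qualities of


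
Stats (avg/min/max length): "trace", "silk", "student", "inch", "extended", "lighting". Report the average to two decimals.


Lengths: "trace"=5, "silk"=4, "student"=7, "inch"=4, "extended"=8, "lighting"=8
Sum = 36, Count = 6
Average = 36/6 = 6.00
= avg=6.00, min=4, max=8


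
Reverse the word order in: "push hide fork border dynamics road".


Original: "push hide fork border dynamics road"
Words (1..n): push | hide | fork | border | dynamics | road
Reversed (n..1): road | dynamics | border | fork | hide | push
Result = "road dynamics border fork hide push"


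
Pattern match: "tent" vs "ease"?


Pattern of "tent": [0, 1, 2, 0]
Pattern of "ease": [0, 1, 2, 0]
Patterns match
Same pattern = Yes


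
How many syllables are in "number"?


Word: "number"
Syllable breakdown: num-ber
Counting: 2 parts
= 2 syllables


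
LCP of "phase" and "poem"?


Word 1: "phase"
Word 2: "poem"
Comparing from start:
  Pos 0: 'p' == 'p'
  Pos 1: 'h' != 'o' (stop)
LCP = "p" (length 1)


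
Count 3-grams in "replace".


Word: "replace" (length 7)
Number of 3-grams = length - 3 + 1 = 7 - 3 + 1
= 5


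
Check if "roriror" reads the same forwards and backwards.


Word: "roriror"
Reversed: "roriror"
Forward == Backward? roriror == roriror
Palindrome = Yes


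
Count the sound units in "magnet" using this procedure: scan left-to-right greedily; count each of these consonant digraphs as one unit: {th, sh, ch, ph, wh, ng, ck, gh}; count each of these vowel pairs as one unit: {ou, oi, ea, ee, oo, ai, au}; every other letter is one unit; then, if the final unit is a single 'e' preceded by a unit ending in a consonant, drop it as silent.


Word: "magnet" (6 letters)
Left-to-right scan:
  [1] 'm' (letter)
  [2] 'a' (letter)
  [3] 'g' (letter)
  [4] 'n' (letter)
  [5] 'e' (letter)
  [6] 't' (letter)
Units from scan: 6
Sound units = 6 units


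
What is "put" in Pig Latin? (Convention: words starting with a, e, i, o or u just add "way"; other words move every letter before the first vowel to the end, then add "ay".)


Word: "put"
Starts with consonant(s) → move to end, add 'ay'
Consonant cluster: "p"
Pig Latin = "utpay"


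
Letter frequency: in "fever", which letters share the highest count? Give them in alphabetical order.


Word: "fever"
Letter counts:
  'e': 2
  'f': 1
  'r': 1
  'v': 1
Maximum count = 2
Most frequent = 'e' (2 times each)


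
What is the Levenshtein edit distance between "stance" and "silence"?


Word 1: "stance" (length 6)
Word 2: "silence" (length 7)
One optimal edit sequence (insert/delete/substitute each cost 1):
  1. keep 's'
  2. insert 'i'  (+1)
  3. substitute 't' -> 'l'  (+1)
  4. substitute 'a' -> 'e'  (+1)
  5. keep 'n'
  6. keep 'c'
  7. keep 'e'
Total edit operations: 3
Edit distance = 3
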